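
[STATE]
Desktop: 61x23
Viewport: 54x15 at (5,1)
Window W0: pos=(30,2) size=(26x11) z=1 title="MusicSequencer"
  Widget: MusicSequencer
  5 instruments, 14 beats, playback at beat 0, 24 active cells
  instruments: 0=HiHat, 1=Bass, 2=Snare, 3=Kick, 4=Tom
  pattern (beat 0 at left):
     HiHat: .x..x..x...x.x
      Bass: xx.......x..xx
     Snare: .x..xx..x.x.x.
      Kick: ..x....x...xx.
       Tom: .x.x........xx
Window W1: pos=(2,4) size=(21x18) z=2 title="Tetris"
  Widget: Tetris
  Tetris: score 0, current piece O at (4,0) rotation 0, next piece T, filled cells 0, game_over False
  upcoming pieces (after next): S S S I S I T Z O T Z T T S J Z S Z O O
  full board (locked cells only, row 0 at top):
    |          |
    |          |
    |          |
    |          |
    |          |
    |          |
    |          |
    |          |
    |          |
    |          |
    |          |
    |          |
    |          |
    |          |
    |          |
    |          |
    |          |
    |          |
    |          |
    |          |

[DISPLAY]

                                                      
                         ┏━━━━━━━━━━━━━━━━━━━━━━━━┓   
                         ┃ MusicSequencer         ┃   
━━━━━━━━━━━━━━━━━┓       ┠────────────────────────┨   
etris            ┃       ┃      ▼1234567890123    ┃   
─────────────────┨       ┃ HiHat·█··█··█···█·█    ┃   
        │Next:   ┃       ┃  Bass██·······█··██    ┃   
        │ ▒      ┃       ┃ Snare·█··██··█·█·█·    ┃   
        │▒▒▒     ┃       ┃  Kick··█····█···██·    ┃   
        │        ┃       ┃   Tom·█·█········██    ┃   
        │        ┃       ┃                        ┃   
        │        ┃       ┗━━━━━━━━━━━━━━━━━━━━━━━━┛   
        │Score:  ┃                                    
        │0       ┃                                    
        │        ┃                                    


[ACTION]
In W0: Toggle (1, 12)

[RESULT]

                                                      
                         ┏━━━━━━━━━━━━━━━━━━━━━━━━┓   
                         ┃ MusicSequencer         ┃   
━━━━━━━━━━━━━━━━━┓       ┠────────────────────────┨   
etris            ┃       ┃      ▼1234567890123    ┃   
─────────────────┨       ┃ HiHat·█··█··█···█·█    ┃   
        │Next:   ┃       ┃  Bass██·······█···█    ┃   
        │ ▒      ┃       ┃ Snare·█··██··█·█·█·    ┃   
        │▒▒▒     ┃       ┃  Kick··█····█···██·    ┃   
        │        ┃       ┃   Tom·█·█········██    ┃   
        │        ┃       ┃                        ┃   
        │        ┃       ┗━━━━━━━━━━━━━━━━━━━━━━━━┛   
        │Score:  ┃                                    
        │0       ┃                                    
        │        ┃                                    


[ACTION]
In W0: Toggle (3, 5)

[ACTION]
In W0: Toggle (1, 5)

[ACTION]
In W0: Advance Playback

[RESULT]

                                                      
                         ┏━━━━━━━━━━━━━━━━━━━━━━━━┓   
                         ┃ MusicSequencer         ┃   
━━━━━━━━━━━━━━━━━┓       ┠────────────────────────┨   
etris            ┃       ┃      0▼234567890123    ┃   
─────────────────┨       ┃ HiHat·█··█··█···█·█    ┃   
        │Next:   ┃       ┃  Bass██···█···█···█    ┃   
        │ ▒      ┃       ┃ Snare·█··██··█·█·█·    ┃   
        │▒▒▒     ┃       ┃  Kick··█··█·█···██·    ┃   
        │        ┃       ┃   Tom·█·█········██    ┃   
        │        ┃       ┃                        ┃   
        │        ┃       ┗━━━━━━━━━━━━━━━━━━━━━━━━┛   
        │Score:  ┃                                    
        │0       ┃                                    
        │        ┃                                    


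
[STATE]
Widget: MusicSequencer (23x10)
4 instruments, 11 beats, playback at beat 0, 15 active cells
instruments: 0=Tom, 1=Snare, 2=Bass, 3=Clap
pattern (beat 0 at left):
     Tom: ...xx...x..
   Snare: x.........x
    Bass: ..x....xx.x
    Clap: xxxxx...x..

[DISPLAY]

      ▼1234567890      
   Tom···██···█··      
 Snare█·········█      
  Bass··█····██·█      
  Clap█████···█··      
                       
                       
                       
                       
                       


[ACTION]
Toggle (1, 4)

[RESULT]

      ▼1234567890      
   Tom···██···█··      
 Snare█···█·····█      
  Bass··█····██·█      
  Clap█████···█··      
                       
                       
                       
                       
                       


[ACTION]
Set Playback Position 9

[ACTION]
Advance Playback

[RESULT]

      0123456789▼      
   Tom···██···█··      
 Snare█···█·····█      
  Bass··█····██·█      
  Clap█████···█··      
                       
                       
                       
                       
                       


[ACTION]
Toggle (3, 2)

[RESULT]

      0123456789▼      
   Tom···██···█··      
 Snare█···█·····█      
  Bass··█····██·█      
  Clap██·██···█··      
                       
                       
                       
                       
                       


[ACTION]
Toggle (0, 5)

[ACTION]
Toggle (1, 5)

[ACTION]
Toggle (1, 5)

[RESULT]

      0123456789▼      
   Tom···███··█··      
 Snare█···█·····█      
  Bass··█····██·█      
  Clap██·██···█··      
                       
                       
                       
                       
                       


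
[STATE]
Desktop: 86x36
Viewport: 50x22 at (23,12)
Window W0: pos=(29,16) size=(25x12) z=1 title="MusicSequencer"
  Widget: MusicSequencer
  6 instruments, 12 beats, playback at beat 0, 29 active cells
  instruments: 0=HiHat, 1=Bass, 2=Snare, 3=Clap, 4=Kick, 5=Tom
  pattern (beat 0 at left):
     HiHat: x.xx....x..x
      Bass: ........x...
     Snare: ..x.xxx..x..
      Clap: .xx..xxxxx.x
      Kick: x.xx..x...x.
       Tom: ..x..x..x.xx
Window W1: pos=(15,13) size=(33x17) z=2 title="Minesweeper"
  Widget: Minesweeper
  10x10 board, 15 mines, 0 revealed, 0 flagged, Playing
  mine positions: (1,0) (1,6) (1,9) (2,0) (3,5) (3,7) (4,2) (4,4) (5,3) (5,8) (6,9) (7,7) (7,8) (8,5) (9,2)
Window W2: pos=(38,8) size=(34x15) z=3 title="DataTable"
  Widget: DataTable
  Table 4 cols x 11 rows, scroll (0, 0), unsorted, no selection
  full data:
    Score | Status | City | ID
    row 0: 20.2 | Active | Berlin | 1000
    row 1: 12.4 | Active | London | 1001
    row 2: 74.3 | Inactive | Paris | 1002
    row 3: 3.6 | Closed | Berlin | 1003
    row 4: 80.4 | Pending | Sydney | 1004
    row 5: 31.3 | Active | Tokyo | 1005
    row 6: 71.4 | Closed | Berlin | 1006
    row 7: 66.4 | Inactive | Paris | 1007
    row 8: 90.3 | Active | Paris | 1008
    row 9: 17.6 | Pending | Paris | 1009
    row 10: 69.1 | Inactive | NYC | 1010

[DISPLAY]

               ┃─────┼────────┼──────┼────      ┃ 
━━━━━━━━━━━━━━━┃20.2 │Active  │Berlin│1000      ┃ 
eeper          ┃12.4 │Active  │London│1001      ┃ 
───────────────┃74.3 │Inactive│Paris │1002      ┃ 
■■■            ┃3.6  │Closed  │Berlin│1003      ┃ 
■■■            ┃80.4 │Pending │Sydney│1004      ┃ 
■■■            ┃31.3 │Active  │Tokyo │1005      ┃ 
■■■            ┃71.4 │Closed  │Berlin│1006      ┃ 
■■■            ┃66.4 │Inactive│Paris │1007      ┃ 
■■■            ┃90.3 │Active  │Paris │1008      ┃ 
■■■            ┗━━━━━━━━━━━━━━━━━━━━━━━━━━━━━━━━┛ 
■■■                     ┃     ┃                   
■■■                     ┃     ┃                   
■■■                     ┃     ┃                   
                        ┃     ┃                   
                        ┃━━━━━┛                   
                        ┃                         
━━━━━━━━━━━━━━━━━━━━━━━━┛                         
                                                  
                                                  
                                                  
                                                  


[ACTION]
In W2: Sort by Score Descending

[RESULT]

               ┃─────┼────────┼──────┼────      ┃ 
━━━━━━━━━━━━━━━┃90.3 │Active  │Paris │1008      ┃ 
eeper          ┃80.4 │Pending │Sydney│1004      ┃ 
───────────────┃74.3 │Inactive│Paris │1002      ┃ 
■■■            ┃71.4 │Closed  │Berlin│1006      ┃ 
■■■            ┃69.1 │Inactive│NYC   │1010      ┃ 
■■■            ┃66.4 │Inactive│Paris │1007      ┃ 
■■■            ┃31.3 │Active  │Tokyo │1005      ┃ 
■■■            ┃20.2 │Active  │Berlin│1000      ┃ 
■■■            ┃17.6 │Pending │Paris │1009      ┃ 
■■■            ┗━━━━━━━━━━━━━━━━━━━━━━━━━━━━━━━━┛ 
■■■                     ┃     ┃                   
■■■                     ┃     ┃                   
■■■                     ┃     ┃                   
                        ┃     ┃                   
                        ┃━━━━━┛                   
                        ┃                         
━━━━━━━━━━━━━━━━━━━━━━━━┛                         
                                                  
                                                  
                                                  
                                                  


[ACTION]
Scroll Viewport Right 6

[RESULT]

         ┃─────┼────────┼──────┼────      ┃       
━━━━━━━━━┃90.3 │Active  │Paris │1008      ┃       
         ┃80.4 │Pending │Sydney│1004      ┃       
─────────┃74.3 │Inactive│Paris │1002      ┃       
         ┃71.4 │Closed  │Berlin│1006      ┃       
         ┃69.1 │Inactive│NYC   │1010      ┃       
         ┃66.4 │Inactive│Paris │1007      ┃       
         ┃31.3 │Active  │Tokyo │1005      ┃       
         ┃20.2 │Active  │Berlin│1000      ┃       
         ┃17.6 │Pending │Paris │1009      ┃       
         ┗━━━━━━━━━━━━━━━━━━━━━━━━━━━━━━━━┛       
                  ┃     ┃                         
                  ┃     ┃                         
                  ┃     ┃                         
                  ┃     ┃                         
                  ┃━━━━━┛                         
                  ┃                               
━━━━━━━━━━━━━━━━━━┛                               
                                                  
                                                  
                                                  
                                                  


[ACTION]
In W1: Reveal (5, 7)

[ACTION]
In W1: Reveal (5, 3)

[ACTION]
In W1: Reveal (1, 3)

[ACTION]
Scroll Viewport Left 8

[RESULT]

                 ┃─────┼────────┼──────┼────      
━━━━━━━━━━━━━━━━━┃90.3 │Active  │Paris │1008      
sweeper          ┃80.4 │Pending │Sydney│1004      
─────────────────┃74.3 │Inactive│Paris │1002      
■■■■■            ┃71.4 │Closed  │Berlin│1006      
■✹■■✹            ┃69.1 │Inactive│NYC   │1010      
■■■■■            ┃66.4 │Inactive│Paris │1007      
✹■✹■■            ┃31.3 │Active  │Tokyo │1005      
■■■■■            ┃20.2 │Active  │Berlin│1000      
■■1✹■            ┃17.6 │Pending │Paris │1009      
■■■■✹            ┗━━━━━━━━━━━━━━━━━━━━━━━━━━━━━━━━
■■✹✹■                     ┃     ┃                 
✹■■■■                     ┃     ┃                 
■■■■■                     ┃     ┃                 
                          ┃     ┃                 
                          ┃━━━━━┛                 
                          ┃                       
━━━━━━━━━━━━━━━━━━━━━━━━━━┛                       
                                                  
                                                  
                                                  
                                                  


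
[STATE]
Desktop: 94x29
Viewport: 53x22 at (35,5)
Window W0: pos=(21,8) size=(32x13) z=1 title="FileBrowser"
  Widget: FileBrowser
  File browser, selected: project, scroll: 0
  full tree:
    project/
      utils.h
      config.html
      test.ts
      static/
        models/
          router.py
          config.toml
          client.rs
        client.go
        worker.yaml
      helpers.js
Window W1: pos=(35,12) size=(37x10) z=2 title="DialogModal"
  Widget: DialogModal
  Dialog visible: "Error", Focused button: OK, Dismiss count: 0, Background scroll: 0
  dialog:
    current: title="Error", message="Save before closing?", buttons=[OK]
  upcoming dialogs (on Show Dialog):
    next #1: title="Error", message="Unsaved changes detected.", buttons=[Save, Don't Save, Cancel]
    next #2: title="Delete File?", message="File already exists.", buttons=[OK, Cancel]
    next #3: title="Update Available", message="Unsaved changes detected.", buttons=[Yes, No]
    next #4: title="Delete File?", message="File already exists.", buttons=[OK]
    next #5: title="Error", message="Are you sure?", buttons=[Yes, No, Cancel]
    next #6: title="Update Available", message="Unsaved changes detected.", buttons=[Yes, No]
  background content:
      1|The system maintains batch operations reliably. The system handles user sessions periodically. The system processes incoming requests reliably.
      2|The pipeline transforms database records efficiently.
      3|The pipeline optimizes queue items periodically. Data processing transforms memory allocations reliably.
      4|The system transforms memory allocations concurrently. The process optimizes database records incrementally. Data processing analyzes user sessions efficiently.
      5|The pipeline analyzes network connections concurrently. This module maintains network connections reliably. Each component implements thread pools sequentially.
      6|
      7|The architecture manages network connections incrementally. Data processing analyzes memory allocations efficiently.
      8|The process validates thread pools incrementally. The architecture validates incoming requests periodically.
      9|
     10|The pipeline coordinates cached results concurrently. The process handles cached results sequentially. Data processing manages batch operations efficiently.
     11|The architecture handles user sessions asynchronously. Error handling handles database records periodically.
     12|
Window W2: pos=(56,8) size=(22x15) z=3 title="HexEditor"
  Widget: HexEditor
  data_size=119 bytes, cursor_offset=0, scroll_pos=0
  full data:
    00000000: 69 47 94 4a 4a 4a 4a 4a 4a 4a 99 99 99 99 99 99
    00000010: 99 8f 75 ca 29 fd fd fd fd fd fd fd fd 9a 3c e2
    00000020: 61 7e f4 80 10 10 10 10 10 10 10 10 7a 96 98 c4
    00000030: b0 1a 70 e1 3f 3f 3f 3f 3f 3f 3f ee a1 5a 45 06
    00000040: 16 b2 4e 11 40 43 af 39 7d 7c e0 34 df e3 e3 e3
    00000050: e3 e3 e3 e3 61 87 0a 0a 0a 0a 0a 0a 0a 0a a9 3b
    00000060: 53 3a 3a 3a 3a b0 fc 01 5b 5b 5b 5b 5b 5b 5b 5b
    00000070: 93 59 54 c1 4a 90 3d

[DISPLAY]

                                                     
                                                     
                                                     
━━━━━━━━━━━━━━━━━┓   ┏━━━━━━━━━━━━━━━━━━━━┓          
                 ┃   ┃ HexEditor          ┃          
─────────────────┨   ┠────────────────────┨          
/                ┃   ┃00000000  69 47 94 4┃          
┏━━━━━━━━━━━━━━━━━━━━┃00000010  99 8f 75 c┃          
┃ DialogModal        ┃00000020  61 7e f4 8┃          
┠────────────────────┃00000030  b0 1a 70 e┃          
┃The s┌──────────────┃00000040  16 b2 4e 1┃          
┃The p│        Error ┃00000050  e3 e3 e3 e┃          
┃The p│ Save before c┃00000060  53 3a 3a 3┃          
┃The s│         [OK] ┃00000070  93 59 54 c┃          
┃The p└──────────────┃                    ┃          
┃                    ┃                    ┃          
┗━━━━━━━━━━━━━━━━━━━━┃                    ┃          
                     ┗━━━━━━━━━━━━━━━━━━━━┛          
                                                     
                                                     
                                                     
                                                     


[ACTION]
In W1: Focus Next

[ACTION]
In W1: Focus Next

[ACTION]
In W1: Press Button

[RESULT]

                                                     
                                                     
                                                     
━━━━━━━━━━━━━━━━━┓   ┏━━━━━━━━━━━━━━━━━━━━┓          
                 ┃   ┃ HexEditor          ┃          
─────────────────┨   ┠────────────────────┨          
/                ┃   ┃00000000  69 47 94 4┃          
┏━━━━━━━━━━━━━━━━━━━━┃00000010  99 8f 75 c┃          
┃ DialogModal        ┃00000020  61 7e f4 8┃          
┠────────────────────┃00000030  b0 1a 70 e┃          
┃The system maintains┃00000040  16 b2 4e 1┃          
┃The pipeline transfo┃00000050  e3 e3 e3 e┃          
┃The pipeline optimiz┃00000060  53 3a 3a 3┃          
┃The system transform┃00000070  93 59 54 c┃          
┃The pipeline analyze┃                    ┃          
┃                    ┃                    ┃          
┗━━━━━━━━━━━━━━━━━━━━┃                    ┃          
                     ┗━━━━━━━━━━━━━━━━━━━━┛          
                                                     
                                                     
                                                     
                                                     


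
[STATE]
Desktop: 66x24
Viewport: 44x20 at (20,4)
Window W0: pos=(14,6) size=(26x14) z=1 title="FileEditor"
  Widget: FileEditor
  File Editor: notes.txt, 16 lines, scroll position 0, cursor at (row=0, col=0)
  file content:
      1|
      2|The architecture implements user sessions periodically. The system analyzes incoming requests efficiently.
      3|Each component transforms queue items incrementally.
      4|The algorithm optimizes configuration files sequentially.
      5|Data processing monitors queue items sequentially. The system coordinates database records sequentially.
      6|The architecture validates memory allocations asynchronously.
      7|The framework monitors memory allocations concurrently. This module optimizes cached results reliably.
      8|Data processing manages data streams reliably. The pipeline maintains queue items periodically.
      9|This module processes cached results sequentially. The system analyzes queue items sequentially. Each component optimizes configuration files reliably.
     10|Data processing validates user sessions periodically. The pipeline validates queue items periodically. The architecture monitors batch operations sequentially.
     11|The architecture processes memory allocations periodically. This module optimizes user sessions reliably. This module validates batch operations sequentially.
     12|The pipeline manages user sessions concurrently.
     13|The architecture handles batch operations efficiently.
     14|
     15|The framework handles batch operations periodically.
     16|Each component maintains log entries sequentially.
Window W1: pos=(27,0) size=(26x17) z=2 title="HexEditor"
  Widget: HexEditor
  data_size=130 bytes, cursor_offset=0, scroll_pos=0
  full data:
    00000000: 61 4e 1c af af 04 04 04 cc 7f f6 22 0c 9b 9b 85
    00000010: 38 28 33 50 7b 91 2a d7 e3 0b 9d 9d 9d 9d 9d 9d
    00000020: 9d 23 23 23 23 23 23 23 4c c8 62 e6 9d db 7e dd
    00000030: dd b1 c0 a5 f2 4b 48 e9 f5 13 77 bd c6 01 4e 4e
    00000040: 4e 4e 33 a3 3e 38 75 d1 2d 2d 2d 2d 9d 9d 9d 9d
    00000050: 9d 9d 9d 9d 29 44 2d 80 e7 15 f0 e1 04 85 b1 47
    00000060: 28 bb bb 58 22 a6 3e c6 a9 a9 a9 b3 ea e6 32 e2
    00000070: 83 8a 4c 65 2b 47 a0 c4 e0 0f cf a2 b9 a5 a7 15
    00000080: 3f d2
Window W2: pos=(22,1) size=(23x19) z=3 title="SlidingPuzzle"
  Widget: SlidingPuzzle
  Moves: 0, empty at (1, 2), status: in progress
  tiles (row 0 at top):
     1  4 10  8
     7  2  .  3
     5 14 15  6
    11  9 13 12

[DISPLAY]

  ┃┌────┬────┬────┬────┐┃3 50 7b┃           
  ┃│  1 │  4 │ 10 │  8 │┃3 23 23┃           
━━┃├────┼────┼────┼────┤┃0 a5 f2┃           
Ed┃│  7 │  2 │    │  3 │┃3 a3 3e┃           
──┃├────┼────┼────┼────┤┃d 9d 29┃           
  ┃│  5 │ 14 │ 15 │  6 │┃b 58 22┃           
rc┃├────┼────┼────┼────┤┃c 65 2b┃           
co┃│ 11 │  9 │ 13 │ 12 │┃       ┃           
lg┃└────┴────┴────┴────┘┃       ┃           
pr┃Moves: 0             ┃       ┃           
rc┃                     ┃       ┃           
ra┃                     ┃       ┃           
pr┃                     ┃━━━━━━━┛           
mo┃                     ┃                   
pr┃                     ┃                   
━━┗━━━━━━━━━━━━━━━━━━━━━┛                   
                                            
                                            
                                            
                                            


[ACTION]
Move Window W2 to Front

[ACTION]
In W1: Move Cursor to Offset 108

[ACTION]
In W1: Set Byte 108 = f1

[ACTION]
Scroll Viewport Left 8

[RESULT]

          ┃┌────┬────┬────┬────┐┃3 50 7b┃   
          ┃│  1 │  4 │ 10 │  8 │┃3 23 23┃   
  ┏━━━━━━━┃├────┼────┼────┼────┤┃0 a5 f2┃   
  ┃ FileEd┃│  7 │  2 │    │  3 │┃3 a3 3e┃   
  ┠───────┃├────┼────┼────┼────┤┃d 9d 29┃   
  ┃█      ┃│  5 │ 14 │ 15 │  6 │┃b 58 22┃   
  ┃The arc┃├────┼────┼────┼────┤┃c 65 2b┃   
  ┃Each co┃│ 11 │  9 │ 13 │ 12 │┃       ┃   
  ┃The alg┃└────┴────┴────┴────┘┃       ┃   
  ┃Data pr┃Moves: 0             ┃       ┃   
  ┃The arc┃                     ┃       ┃   
  ┃The fra┃                     ┃       ┃   
  ┃Data pr┃                     ┃━━━━━━━┛   
  ┃This mo┃                     ┃           
  ┃Data pr┃                     ┃           
  ┗━━━━━━━┗━━━━━━━━━━━━━━━━━━━━━┛           
                                            
                                            
                                            
                                            


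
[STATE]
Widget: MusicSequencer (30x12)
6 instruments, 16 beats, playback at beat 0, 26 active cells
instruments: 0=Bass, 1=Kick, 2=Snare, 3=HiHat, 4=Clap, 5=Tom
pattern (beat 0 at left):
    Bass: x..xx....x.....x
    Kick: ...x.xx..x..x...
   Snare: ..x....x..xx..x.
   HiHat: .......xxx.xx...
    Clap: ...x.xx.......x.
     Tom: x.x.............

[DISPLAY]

      ▼123456789012345        
  Bass█··██····█·····█        
  Kick···█·██··█··█···        
 Snare··█····█··██··█·        
 HiHat·······███·██···        
  Clap···█·██·······█·        
   Tom█·█·············        
                              
                              
                              
                              
                              


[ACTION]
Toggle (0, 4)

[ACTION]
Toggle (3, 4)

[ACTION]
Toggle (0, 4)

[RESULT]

      ▼123456789012345        
  Bass█··██····█·····█        
  Kick···█·██··█··█···        
 Snare··█····█··██··█·        
 HiHat····█··███·██···        
  Clap···█·██·······█·        
   Tom█·█·············        
                              
                              
                              
                              
                              


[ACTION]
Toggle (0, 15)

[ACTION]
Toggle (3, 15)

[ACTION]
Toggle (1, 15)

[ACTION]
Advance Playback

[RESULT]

      0▼23456789012345        
  Bass█··██····█······        
  Kick···█·██··█··█··█        
 Snare··█····█··██··█·        
 HiHat····█··███·██··█        
  Clap···█·██·······█·        
   Tom█·█·············        
                              
                              
                              
                              
                              


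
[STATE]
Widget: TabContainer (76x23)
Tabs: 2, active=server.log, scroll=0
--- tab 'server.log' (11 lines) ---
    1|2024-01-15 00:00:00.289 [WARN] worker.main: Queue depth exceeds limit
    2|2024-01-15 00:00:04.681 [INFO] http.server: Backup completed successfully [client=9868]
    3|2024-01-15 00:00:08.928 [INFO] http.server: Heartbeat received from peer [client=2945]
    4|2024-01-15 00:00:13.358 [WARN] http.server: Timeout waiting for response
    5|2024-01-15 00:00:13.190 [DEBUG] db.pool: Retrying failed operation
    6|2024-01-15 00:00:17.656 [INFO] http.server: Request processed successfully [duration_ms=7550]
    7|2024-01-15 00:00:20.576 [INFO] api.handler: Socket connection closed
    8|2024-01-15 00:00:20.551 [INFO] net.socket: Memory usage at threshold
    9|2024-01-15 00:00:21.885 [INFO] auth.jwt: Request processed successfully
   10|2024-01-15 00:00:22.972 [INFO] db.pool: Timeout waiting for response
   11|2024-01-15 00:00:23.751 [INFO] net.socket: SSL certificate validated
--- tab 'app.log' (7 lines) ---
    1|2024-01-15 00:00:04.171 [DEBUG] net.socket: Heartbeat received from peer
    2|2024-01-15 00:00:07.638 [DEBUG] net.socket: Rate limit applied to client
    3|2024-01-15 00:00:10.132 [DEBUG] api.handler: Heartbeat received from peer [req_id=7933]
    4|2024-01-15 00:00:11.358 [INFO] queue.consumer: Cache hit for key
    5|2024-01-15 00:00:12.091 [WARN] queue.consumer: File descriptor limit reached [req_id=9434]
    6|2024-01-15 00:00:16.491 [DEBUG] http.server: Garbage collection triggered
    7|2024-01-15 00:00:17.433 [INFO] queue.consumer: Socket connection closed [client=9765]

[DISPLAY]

[server.log]│ app.log                                                       
────────────────────────────────────────────────────────────────────────────
2024-01-15 00:00:00.289 [WARN] worker.main: Queue depth exceeds limit       
2024-01-15 00:00:04.681 [INFO] http.server: Backup completed successfully [c
2024-01-15 00:00:08.928 [INFO] http.server: Heartbeat received from peer [cl
2024-01-15 00:00:13.358 [WARN] http.server: Timeout waiting for response    
2024-01-15 00:00:13.190 [DEBUG] db.pool: Retrying failed operation          
2024-01-15 00:00:17.656 [INFO] http.server: Request processed successfully [
2024-01-15 00:00:20.576 [INFO] api.handler: Socket connection closed        
2024-01-15 00:00:20.551 [INFO] net.socket: Memory usage at threshold        
2024-01-15 00:00:21.885 [INFO] auth.jwt: Request processed successfully     
2024-01-15 00:00:22.972 [INFO] db.pool: Timeout waiting for response        
2024-01-15 00:00:23.751 [INFO] net.socket: SSL certificate validated        
                                                                            
                                                                            
                                                                            
                                                                            
                                                                            
                                                                            
                                                                            
                                                                            
                                                                            
                                                                            


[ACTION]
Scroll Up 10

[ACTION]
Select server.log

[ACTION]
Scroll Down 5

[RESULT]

[server.log]│ app.log                                                       
────────────────────────────────────────────────────────────────────────────
2024-01-15 00:00:17.656 [INFO] http.server: Request processed successfully [
2024-01-15 00:00:20.576 [INFO] api.handler: Socket connection closed        
2024-01-15 00:00:20.551 [INFO] net.socket: Memory usage at threshold        
2024-01-15 00:00:21.885 [INFO] auth.jwt: Request processed successfully     
2024-01-15 00:00:22.972 [INFO] db.pool: Timeout waiting for response        
2024-01-15 00:00:23.751 [INFO] net.socket: SSL certificate validated        
                                                                            
                                                                            
                                                                            
                                                                            
                                                                            
                                                                            
                                                                            
                                                                            
                                                                            
                                                                            
                                                                            
                                                                            
                                                                            
                                                                            
                                                                            


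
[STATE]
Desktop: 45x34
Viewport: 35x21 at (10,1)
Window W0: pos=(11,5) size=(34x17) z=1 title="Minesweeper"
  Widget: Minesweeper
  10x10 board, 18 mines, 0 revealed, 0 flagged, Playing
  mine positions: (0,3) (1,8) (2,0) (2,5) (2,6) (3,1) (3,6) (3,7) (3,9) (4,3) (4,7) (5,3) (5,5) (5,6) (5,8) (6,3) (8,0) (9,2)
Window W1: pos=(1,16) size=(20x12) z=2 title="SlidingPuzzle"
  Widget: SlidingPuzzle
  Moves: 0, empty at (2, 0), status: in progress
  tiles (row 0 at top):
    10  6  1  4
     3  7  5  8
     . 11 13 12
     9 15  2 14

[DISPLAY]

                                   
                                   
                                   
                                   
 ┏━━━━━━━━━━━━━━━━━━━━━━━━━━━━━━━━┓
 ┃ Minesweeper                    ┃
 ┠────────────────────────────────┨
 ┃■■■■■■■■■■                      ┃
 ┃■■■■■■■■■■                      ┃
 ┃■■■■■■■■■■                      ┃
 ┃■■■■■■■■■■                      ┃
 ┃■■■■■■■■■■                      ┃
 ┃■■■■■■■■■■                      ┃
 ┃■■■■■■■■■■                      ┃
 ┃■■■■■■■■■■                      ┃
━━━━━━━━━━┓■                      ┃
Puzzle    ┃■                      ┃
──────────┨                       ┃
──┬────┬──┃                       ┃
6 │  1 │  ┃                       ┃
──┼────┼──┃━━━━━━━━━━━━━━━━━━━━━━━┛


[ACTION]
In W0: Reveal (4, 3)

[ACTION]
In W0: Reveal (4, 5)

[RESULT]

                                   
                                   
                                   
                                   
 ┏━━━━━━━━━━━━━━━━━━━━━━━━━━━━━━━━┓
 ┃ Minesweeper                    ┃
 ┠────────────────────────────────┨
 ┃■■■✹■■■■■■                      ┃
 ┃■■■■■■■■✹■                      ┃
 ┃✹■■■■✹✹■■■                      ┃
 ┃■✹■■■■✹✹■✹                      ┃
 ┃■■■✹■■■✹■■                      ┃
 ┃■■■✹■✹✹■✹■                      ┃
 ┃■■■✹■■■■■■                      ┃
 ┃■■■■■■■■■■                      ┃
━━━━━━━━━━┓■                      ┃
Puzzle    ┃■                      ┃
──────────┨                       ┃
──┬────┬──┃                       ┃
6 │  1 │  ┃                       ┃
──┼────┼──┃━━━━━━━━━━━━━━━━━━━━━━━┛


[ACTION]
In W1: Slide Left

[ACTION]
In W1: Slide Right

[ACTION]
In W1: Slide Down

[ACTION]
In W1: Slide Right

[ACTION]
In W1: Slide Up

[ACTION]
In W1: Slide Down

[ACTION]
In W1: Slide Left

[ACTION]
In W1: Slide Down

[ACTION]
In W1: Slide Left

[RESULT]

                                   
                                   
                                   
                                   
 ┏━━━━━━━━━━━━━━━━━━━━━━━━━━━━━━━━┓
 ┃ Minesweeper                    ┃
 ┠────────────────────────────────┨
 ┃■■■✹■■■■■■                      ┃
 ┃■■■■■■■■✹■                      ┃
 ┃✹■■■■✹✹■■■                      ┃
 ┃■✹■■■■✹✹■✹                      ┃
 ┃■■■✹■■■✹■■                      ┃
 ┃■■■✹■✹✹■✹■                      ┃
 ┃■■■✹■■■■■■                      ┃
 ┃■■■■■■■■■■                      ┃
━━━━━━━━━━┓■                      ┃
Puzzle    ┃■                      ┃
──────────┨                       ┃
──┬────┬──┃                       ┃
1 │    │  ┃                       ┃
──┼────┼──┃━━━━━━━━━━━━━━━━━━━━━━━┛


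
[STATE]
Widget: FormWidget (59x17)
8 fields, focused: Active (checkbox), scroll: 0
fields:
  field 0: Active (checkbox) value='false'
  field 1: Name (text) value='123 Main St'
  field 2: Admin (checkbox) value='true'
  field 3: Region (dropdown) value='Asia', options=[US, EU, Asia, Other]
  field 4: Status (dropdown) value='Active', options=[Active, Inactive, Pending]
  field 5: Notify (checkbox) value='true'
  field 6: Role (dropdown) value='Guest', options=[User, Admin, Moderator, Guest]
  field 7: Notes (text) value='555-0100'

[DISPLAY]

> Active:     [ ]                                          
  Name:       [123 Main St                                ]
  Admin:      [x]                                          
  Region:     [Asia                                      ▼]
  Status:     [Active                                    ▼]
  Notify:     [x]                                          
  Role:       [Guest                                     ▼]
  Notes:      [555-0100                                   ]
                                                           
                                                           
                                                           
                                                           
                                                           
                                                           
                                                           
                                                           
                                                           


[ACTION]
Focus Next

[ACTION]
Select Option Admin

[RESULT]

  Active:     [ ]                                          
> Name:       [123 Main St                                ]
  Admin:      [x]                                          
  Region:     [Asia                                      ▼]
  Status:     [Active                                    ▼]
  Notify:     [x]                                          
  Role:       [Guest                                     ▼]
  Notes:      [555-0100                                   ]
                                                           
                                                           
                                                           
                                                           
                                                           
                                                           
                                                           
                                                           
                                                           


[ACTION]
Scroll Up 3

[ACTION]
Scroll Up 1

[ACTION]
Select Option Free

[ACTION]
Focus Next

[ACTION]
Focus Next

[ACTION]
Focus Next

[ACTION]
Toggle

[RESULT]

  Active:     [ ]                                          
  Name:       [123 Main St                                ]
  Admin:      [x]                                          
  Region:     [Asia                                      ▼]
> Status:     [Active                                    ▼]
  Notify:     [x]                                          
  Role:       [Guest                                     ▼]
  Notes:      [555-0100                                   ]
                                                           
                                                           
                                                           
                                                           
                                                           
                                                           
                                                           
                                                           
                                                           
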